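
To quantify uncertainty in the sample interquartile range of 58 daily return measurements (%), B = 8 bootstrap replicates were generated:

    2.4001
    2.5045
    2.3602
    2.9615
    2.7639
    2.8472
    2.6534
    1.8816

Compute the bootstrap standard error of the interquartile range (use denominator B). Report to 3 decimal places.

SE* = 0.320

Bootstrap SE is the standard deviation of the 8 replicate interquartile ranges.
Mean of replicates: (2.4001 + 2.5045 + 2.3602 + 2.9615 + 2.7639 + 2.8472 + 2.6534 + 1.8816) / 8 = 20.37240 / 8 = 2.54655
Sum of squared deviations: (−0.14645)² + (−0.04205)² + (−0.18635)² + (+0.41495)² + (+0.21735)² + (+0.30065)² + (+0.10685)² + (−0.66495)² = 0.82133
Variance = 0.82133 / 8 = 0.10267
SE* = √0.10267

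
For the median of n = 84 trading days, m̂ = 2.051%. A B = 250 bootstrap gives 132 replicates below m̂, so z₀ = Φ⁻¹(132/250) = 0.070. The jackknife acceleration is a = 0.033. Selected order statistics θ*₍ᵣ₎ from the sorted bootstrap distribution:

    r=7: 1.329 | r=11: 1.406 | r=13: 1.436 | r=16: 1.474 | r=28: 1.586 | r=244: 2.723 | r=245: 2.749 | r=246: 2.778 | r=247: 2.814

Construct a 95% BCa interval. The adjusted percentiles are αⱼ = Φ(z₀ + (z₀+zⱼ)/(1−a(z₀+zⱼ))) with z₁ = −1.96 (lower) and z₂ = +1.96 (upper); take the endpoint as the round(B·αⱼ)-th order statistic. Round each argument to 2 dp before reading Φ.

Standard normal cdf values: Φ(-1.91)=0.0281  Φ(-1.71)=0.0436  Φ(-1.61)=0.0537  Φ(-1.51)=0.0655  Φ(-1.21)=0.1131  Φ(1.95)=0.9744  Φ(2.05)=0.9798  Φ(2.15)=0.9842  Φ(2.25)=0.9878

(1.406, 2.814)

Lower: z₀ + z₁ = 0.070 + (-1.960) = -1.890; 1 − a(z₀+z₁) = 1 − (0.033)(-1.890) = 1.0624; argument = 0.070 + (-1.890)/1.0624 = -1.7090 → -1.71.
α₁ = Φ(-1.71) = 0.0436; rank = round(250 × 0.0436) = 11; θ*₍11₎ = 1.406.
Upper: z₀ + z₂ = 2.030; 1 − a(z₀+z₂) = 0.9330; argument = 2.2458 → 2.25; α₂ = 0.9878; rank = 247; θ*₍247₎ = 2.814.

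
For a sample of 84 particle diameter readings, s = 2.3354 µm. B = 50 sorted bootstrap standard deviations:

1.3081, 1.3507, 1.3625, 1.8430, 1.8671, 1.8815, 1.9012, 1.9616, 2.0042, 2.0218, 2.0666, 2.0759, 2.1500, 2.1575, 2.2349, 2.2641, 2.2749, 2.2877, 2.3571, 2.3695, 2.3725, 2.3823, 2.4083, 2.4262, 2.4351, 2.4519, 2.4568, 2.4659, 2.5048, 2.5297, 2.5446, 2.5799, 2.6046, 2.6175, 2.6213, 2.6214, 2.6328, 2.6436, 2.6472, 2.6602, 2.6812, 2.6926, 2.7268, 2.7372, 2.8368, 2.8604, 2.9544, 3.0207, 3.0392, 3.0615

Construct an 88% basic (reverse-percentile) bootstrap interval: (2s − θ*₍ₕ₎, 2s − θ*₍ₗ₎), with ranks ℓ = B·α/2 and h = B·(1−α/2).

(1.7164, 3.3083)

Percentile endpoints at ranks 3 and 47: θ*₍3₎ = 1.3625, θ*₍47₎ = 2.9544.
Basic interval reflects these around s:
  lower = 2 × 2.3354 − 2.9544 = 1.7164
  upper = 2 × 2.3354 − 1.3625 = 3.3083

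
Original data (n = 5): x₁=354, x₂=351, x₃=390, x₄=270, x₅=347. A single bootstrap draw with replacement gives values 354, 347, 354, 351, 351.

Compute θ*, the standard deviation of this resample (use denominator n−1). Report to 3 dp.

Mean = 351.4000; sum of squared deviations = 33.2000
s² = 33.2000 / 4 = 8.3000
s = √8.3000 = 2.881

θ* = 2.881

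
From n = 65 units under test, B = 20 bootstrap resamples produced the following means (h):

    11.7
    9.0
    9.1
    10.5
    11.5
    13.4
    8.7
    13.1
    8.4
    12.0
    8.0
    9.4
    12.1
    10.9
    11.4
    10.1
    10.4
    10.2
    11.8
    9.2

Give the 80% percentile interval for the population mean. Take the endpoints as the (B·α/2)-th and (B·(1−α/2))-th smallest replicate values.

Sorted replicates: 8.0, 8.4, 8.7, 9.0, 9.1, 9.2, 9.4, 10.1, 10.2, 10.4, 10.5, 10.9, 11.4, 11.5, 11.7, 11.8, 12.0, 12.1, 13.1, 13.4
α = 0.20; lower rank = 20 × 0.100 = 2; upper rank = 20 × 0.900 = 18.
The 2nd smallest replicate is 8.4; the 18th is 12.1.

(8.4, 12.1)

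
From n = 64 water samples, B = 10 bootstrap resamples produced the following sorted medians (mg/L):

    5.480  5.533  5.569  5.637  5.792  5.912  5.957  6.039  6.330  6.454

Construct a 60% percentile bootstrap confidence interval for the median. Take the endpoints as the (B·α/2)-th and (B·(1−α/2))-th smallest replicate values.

α = 0.40; lower rank = 10 × 0.200 = 2; upper rank = 10 × 0.800 = 8.
The 2nd smallest replicate is 5.533; the 8th is 6.039.

(5.533, 6.039)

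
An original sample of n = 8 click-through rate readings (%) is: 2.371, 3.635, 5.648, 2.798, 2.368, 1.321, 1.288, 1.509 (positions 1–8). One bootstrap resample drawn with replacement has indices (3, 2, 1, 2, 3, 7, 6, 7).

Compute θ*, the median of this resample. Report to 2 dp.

Resample values: 5.648, 3.635, 2.371, 3.635, 5.648, 1.288, 1.321, 1.288.
Sorted: 1.288, 1.288, 1.321, 2.371, 3.635, 3.635, 5.648, 5.648
Median = average of the two middle values = 3.00

θ* = 3.00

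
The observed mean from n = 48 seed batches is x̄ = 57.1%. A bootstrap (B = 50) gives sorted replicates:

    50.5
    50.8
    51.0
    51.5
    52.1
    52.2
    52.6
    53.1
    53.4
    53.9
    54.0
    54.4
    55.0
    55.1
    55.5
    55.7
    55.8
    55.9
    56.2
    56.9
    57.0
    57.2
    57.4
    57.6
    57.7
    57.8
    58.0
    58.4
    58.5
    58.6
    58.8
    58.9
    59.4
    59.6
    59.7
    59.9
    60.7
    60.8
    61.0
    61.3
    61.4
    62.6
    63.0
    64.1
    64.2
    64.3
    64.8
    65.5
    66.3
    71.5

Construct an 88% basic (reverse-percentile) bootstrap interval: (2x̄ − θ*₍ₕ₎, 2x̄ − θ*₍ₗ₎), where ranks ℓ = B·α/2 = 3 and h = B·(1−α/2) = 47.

(49.4, 63.2)

Percentile endpoints at ranks 3 and 47: θ*₍3₎ = 51.0, θ*₍47₎ = 64.8.
Basic interval reflects these around x̄:
  lower = 2 × 57.1 − 64.8 = 49.4
  upper = 2 × 57.1 − 51.0 = 63.2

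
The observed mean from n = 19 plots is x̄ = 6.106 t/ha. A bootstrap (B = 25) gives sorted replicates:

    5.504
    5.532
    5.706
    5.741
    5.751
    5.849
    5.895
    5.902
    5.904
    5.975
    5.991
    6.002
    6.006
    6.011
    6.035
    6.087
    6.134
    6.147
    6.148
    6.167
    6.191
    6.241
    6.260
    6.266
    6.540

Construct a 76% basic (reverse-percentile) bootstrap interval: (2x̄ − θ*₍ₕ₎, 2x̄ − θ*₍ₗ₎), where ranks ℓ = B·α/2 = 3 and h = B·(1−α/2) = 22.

Percentile endpoints at ranks 3 and 22: θ*₍3₎ = 5.706, θ*₍22₎ = 6.241.
Basic interval reflects these around x̄:
  lower = 2 × 6.106 − 6.241 = 5.971
  upper = 2 × 6.106 − 5.706 = 6.506

(5.971, 6.506)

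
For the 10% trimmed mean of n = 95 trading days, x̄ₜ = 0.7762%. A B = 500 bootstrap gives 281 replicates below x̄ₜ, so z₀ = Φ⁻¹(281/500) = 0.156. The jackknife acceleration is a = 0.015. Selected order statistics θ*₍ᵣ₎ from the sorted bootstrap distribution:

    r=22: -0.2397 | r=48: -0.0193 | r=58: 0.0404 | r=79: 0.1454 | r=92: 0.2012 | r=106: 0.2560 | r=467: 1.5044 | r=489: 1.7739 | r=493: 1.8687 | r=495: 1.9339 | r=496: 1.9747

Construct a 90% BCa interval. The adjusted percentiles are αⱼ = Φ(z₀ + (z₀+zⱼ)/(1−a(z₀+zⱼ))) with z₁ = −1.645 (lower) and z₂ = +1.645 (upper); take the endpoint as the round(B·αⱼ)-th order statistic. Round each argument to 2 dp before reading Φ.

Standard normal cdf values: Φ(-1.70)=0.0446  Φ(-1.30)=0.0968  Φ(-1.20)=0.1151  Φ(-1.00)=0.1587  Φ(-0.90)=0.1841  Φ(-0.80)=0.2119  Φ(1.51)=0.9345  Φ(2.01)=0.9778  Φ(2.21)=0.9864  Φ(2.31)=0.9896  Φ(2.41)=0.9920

Lower: z₀ + z₁ = 0.156 + (-1.645) = -1.489; 1 − a(z₀+z₁) = 1 − (0.015)(-1.489) = 1.0223; argument = 0.156 + (-1.489)/1.0223 = -1.3005 → -1.30.
α₁ = Φ(-1.30) = 0.0968; rank = round(500 × 0.0968) = 48; θ*₍48₎ = -0.0193.
Upper: z₀ + z₂ = 1.801; 1 − a(z₀+z₂) = 0.9730; argument = 2.0070 → 2.01; α₂ = 0.9778; rank = 489; θ*₍489₎ = 1.7739.

(-0.0193, 1.7739)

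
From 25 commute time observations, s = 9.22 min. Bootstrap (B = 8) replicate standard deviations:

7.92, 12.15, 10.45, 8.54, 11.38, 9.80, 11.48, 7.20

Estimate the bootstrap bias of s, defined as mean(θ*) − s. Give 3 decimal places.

bias = +0.645

mean(θ*) = (7.92 + 12.15 + 10.45 + 8.54 + 11.38 + 9.80 + 11.48 + 7.20) / 8 = 9.8650
bias = 9.8650 − 9.22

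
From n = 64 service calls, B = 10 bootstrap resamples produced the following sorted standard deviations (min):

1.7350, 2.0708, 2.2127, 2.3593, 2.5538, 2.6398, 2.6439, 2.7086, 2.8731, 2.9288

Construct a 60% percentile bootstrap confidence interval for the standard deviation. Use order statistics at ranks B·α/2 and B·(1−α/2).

α = 0.40; lower rank = 10 × 0.200 = 2; upper rank = 10 × 0.800 = 8.
The 2nd smallest replicate is 2.0708; the 8th is 2.7086.

(2.0708, 2.7086)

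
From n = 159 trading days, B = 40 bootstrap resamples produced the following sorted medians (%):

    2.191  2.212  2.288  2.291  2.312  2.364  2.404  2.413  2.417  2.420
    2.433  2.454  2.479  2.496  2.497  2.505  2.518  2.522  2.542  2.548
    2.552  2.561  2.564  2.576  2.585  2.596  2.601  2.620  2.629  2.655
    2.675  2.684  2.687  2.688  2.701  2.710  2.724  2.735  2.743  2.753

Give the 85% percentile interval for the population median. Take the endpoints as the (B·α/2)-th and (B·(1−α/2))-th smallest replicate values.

(2.288, 2.724)

α = 0.15; lower rank = 40 × 0.075 = 3; upper rank = 40 × 0.925 = 37.
The 3rd smallest replicate is 2.288; the 37th is 2.724.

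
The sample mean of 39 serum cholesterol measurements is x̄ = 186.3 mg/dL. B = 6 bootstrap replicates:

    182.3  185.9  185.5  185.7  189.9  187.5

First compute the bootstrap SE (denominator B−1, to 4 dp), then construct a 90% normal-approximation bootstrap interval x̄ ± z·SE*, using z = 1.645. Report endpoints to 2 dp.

Mean of replicates = 186.1333; sum of squared deviations = 31.3933; SE* = √(31.3933/5) = 2.5057
Margin = 1.645 × 2.5057 = 4.122
Interval: 186.3 ± 4.122

(182.18, 190.42)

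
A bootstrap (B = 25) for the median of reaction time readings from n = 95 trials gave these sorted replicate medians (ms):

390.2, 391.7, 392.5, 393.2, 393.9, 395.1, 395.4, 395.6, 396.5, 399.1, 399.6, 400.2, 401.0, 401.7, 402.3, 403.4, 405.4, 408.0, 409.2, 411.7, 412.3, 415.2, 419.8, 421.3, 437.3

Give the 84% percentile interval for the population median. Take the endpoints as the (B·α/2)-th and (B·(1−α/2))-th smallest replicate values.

(391.7, 419.8)

α = 0.16; lower rank = 25 × 0.080 = 2; upper rank = 25 × 0.920 = 23.
The 2nd smallest replicate is 391.7; the 23rd is 419.8.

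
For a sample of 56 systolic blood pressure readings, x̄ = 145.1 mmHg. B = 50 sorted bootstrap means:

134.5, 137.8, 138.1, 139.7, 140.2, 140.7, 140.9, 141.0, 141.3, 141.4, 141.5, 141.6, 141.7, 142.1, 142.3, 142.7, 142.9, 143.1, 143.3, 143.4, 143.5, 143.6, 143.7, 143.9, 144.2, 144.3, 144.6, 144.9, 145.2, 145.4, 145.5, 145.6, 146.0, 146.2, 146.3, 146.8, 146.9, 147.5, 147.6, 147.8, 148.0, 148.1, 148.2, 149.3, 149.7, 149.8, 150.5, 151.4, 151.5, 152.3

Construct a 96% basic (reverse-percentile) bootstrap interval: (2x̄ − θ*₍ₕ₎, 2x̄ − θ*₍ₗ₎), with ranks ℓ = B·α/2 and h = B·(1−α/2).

Percentile endpoints at ranks 1 and 49: θ*₍1₎ = 134.5, θ*₍49₎ = 151.5.
Basic interval reflects these around x̄:
  lower = 2 × 145.1 − 151.5 = 138.7
  upper = 2 × 145.1 − 134.5 = 155.7

(138.7, 155.7)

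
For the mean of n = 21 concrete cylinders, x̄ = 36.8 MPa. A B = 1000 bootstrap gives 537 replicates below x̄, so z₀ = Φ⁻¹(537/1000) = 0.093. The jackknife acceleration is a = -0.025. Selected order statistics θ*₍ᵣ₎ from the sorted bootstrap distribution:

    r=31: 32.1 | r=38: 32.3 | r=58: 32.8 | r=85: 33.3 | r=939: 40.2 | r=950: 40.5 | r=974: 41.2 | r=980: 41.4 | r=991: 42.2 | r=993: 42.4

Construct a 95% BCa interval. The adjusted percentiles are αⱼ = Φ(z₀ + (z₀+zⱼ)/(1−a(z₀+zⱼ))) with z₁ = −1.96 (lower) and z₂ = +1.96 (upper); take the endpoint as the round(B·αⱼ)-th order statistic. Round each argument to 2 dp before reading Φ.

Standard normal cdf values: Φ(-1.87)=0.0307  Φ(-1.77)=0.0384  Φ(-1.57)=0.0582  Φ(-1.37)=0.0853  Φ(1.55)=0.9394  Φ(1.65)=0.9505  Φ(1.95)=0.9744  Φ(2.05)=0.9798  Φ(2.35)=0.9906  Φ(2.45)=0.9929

(32.1, 41.4)

Lower: z₀ + z₁ = 0.093 + (-1.960) = -1.867; 1 − a(z₀+z₁) = 1 − (-0.025)(-1.867) = 0.9533; argument = 0.093 + (-1.867)/0.9533 = -1.8654 → -1.87.
α₁ = Φ(-1.87) = 0.0307; rank = round(1000 × 0.0307) = 31; θ*₍31₎ = 32.1.
Upper: z₀ + z₂ = 2.053; 1 − a(z₀+z₂) = 1.0513; argument = 2.0458 → 2.05; α₂ = 0.9798; rank = 980; θ*₍980₎ = 41.4.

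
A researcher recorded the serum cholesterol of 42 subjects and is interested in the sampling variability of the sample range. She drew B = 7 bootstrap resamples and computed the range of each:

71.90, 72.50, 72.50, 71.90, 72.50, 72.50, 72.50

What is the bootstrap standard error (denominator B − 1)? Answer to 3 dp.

Bootstrap SE is the standard deviation of the 7 replicate ranges.
Mean of replicates: (71.90 + 72.50 + 72.50 + 71.90 + 72.50 + 72.50 + 72.50) / 7 = 506.3000 / 7 = 72.3286
Sum of squared deviations: (−0.4286)² + (+0.1714)² + (+0.1714)² + (−0.4286)² + (+0.1714)² + (+0.1714)² + (+0.1714)² = 0.5143
Variance = 0.5143 / 6 = 0.0857
SE* = √0.0857

SE* = 0.293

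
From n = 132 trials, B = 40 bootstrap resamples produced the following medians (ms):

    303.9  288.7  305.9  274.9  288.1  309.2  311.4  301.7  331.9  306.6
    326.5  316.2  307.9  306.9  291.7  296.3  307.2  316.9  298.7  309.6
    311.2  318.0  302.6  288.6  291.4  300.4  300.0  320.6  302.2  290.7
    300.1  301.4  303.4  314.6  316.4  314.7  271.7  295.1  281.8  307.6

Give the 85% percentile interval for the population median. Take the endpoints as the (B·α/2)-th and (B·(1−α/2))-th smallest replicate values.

(281.8, 318.0)

Sorted replicates: 271.7, 274.9, 281.8, 288.1, 288.6, 288.7, 290.7, 291.4, 291.7, 295.1, 296.3, 298.7, 300.0, 300.1, 300.4, 301.4, 301.7, 302.2, 302.6, 303.4, 303.9, 305.9, 306.6, 306.9, 307.2, 307.6, 307.9, 309.2, 309.6, 311.2, 311.4, 314.6, 314.7, 316.2, 316.4, 316.9, 318.0, 320.6, 326.5, 331.9
α = 0.15; lower rank = 40 × 0.075 = 3; upper rank = 40 × 0.925 = 37.
The 3rd smallest replicate is 281.8; the 37th is 318.0.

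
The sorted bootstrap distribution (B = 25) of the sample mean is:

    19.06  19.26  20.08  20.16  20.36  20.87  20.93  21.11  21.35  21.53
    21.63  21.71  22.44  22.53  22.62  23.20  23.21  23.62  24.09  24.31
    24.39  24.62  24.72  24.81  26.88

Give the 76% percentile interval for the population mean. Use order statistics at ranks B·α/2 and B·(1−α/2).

(20.08, 24.62)

α = 0.24; lower rank = 25 × 0.120 = 3; upper rank = 25 × 0.880 = 22.
The 3rd smallest replicate is 20.08; the 22nd is 24.62.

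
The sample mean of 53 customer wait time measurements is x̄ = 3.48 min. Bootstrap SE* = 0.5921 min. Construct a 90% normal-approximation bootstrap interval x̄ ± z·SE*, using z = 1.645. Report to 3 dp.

(2.506, 4.454)

Margin = 1.645 × 0.5921 = 0.9740
Interval: 3.48 ± 0.9740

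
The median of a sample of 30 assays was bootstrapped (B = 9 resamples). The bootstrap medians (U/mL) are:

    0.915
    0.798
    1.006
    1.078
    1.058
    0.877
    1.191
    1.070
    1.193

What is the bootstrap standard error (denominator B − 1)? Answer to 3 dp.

SE* = 0.136

Bootstrap SE is the standard deviation of the 9 replicate medians.
Mean of replicates: (0.915 + 0.798 + 1.006 + 1.078 + 1.058 + 0.877 + 1.191 + 1.070 + 1.193) / 9 = 9.1860 / 9 = 1.0207
Sum of squared deviations: (−0.1057)² + (−0.2227)² + (−0.0147)² + (+0.0573)² + (+0.0373)² + (−0.1437)² + (+0.1703)² + (+0.0493)² + (+0.1723)² = 0.1474
Variance = 0.1474 / 8 = 0.0184
SE* = √0.0184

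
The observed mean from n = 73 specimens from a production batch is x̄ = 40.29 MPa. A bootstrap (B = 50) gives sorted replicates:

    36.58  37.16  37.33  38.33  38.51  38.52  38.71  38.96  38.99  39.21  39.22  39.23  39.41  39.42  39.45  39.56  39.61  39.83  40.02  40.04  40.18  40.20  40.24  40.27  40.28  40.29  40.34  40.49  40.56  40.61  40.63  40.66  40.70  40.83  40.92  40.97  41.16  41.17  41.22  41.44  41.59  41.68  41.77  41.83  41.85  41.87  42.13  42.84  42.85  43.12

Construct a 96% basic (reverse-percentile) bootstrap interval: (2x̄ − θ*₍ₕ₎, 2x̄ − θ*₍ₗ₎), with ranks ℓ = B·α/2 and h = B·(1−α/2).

Percentile endpoints at ranks 1 and 49: θ*₍1₎ = 36.58, θ*₍49₎ = 42.85.
Basic interval reflects these around x̄:
  lower = 2 × 40.29 − 42.85 = 37.73
  upper = 2 × 40.29 − 36.58 = 44.00

(37.73, 44.00)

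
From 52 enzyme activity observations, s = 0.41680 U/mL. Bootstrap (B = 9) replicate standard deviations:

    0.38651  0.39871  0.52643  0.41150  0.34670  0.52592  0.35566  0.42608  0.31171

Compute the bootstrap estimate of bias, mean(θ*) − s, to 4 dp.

bias = −0.0069

mean(θ*) = (0.38651 + 0.39871 + 0.52643 + 0.41150 + 0.34670 + 0.52592 + 0.35566 + 0.42608 + 0.31171) / 9 = 0.40991
bias = 0.40991 − 0.41680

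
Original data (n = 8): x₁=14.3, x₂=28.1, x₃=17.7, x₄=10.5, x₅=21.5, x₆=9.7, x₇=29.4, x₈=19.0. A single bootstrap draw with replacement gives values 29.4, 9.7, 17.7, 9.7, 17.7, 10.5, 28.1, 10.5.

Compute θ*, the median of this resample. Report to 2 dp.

θ* = 14.10

Sorted: 9.7, 9.7, 10.5, 10.5, 17.7, 17.7, 28.1, 29.4
Median = average of the two middle values = 14.10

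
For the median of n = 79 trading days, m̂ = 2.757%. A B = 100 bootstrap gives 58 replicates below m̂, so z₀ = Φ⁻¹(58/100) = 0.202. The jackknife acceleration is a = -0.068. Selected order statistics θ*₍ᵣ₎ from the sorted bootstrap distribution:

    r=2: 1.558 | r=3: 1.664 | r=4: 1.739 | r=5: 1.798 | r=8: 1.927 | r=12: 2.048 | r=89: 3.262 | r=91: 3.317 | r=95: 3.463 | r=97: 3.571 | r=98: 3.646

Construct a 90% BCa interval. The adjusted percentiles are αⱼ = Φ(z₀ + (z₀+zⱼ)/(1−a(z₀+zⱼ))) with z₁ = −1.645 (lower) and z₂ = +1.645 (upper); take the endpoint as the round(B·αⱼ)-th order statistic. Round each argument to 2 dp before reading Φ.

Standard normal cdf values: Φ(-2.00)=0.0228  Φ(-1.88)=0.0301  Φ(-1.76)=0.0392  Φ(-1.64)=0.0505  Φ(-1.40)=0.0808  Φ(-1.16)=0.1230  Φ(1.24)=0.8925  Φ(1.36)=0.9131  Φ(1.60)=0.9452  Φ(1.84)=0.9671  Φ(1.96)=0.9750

Lower: z₀ + z₁ = 0.202 + (-1.645) = -1.443; 1 − a(z₀+z₁) = 1 − (-0.068)(-1.443) = 0.9019; argument = 0.202 + (-1.443)/0.9019 = -1.3980 → -1.40.
α₁ = Φ(-1.40) = 0.0808; rank = round(100 × 0.0808) = 8; θ*₍8₎ = 1.927.
Upper: z₀ + z₂ = 1.847; 1 − a(z₀+z₂) = 1.1256; argument = 1.8429 → 1.84; α₂ = 0.9671; rank = 97; θ*₍97₎ = 3.571.

(1.927, 3.571)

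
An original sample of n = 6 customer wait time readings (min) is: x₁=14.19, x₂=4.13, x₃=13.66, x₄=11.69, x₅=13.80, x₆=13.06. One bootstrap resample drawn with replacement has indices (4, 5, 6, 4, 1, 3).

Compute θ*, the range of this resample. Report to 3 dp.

Resample values: 11.69, 13.80, 13.06, 11.69, 14.19, 13.66.
Range = 14.19 − 11.69 = 2.500

θ* = 2.500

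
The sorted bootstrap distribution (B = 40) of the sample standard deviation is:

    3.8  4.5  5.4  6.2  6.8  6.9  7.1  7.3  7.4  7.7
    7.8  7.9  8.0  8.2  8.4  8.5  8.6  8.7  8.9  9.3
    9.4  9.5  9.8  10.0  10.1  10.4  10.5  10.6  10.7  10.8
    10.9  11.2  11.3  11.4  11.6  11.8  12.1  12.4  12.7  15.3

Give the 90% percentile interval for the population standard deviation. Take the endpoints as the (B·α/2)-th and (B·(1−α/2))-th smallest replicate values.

(4.5, 12.4)

α = 0.10; lower rank = 40 × 0.050 = 2; upper rank = 40 × 0.950 = 38.
The 2nd smallest replicate is 4.5; the 38th is 12.4.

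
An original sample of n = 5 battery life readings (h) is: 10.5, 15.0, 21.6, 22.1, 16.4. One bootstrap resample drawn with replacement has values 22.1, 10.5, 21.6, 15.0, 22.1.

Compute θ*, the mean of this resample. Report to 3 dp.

Mean = (22.1 + 10.5 + 21.6 + 15.0 + 22.1) / 5 = 91.30 / 5 = 18.260

θ* = 18.260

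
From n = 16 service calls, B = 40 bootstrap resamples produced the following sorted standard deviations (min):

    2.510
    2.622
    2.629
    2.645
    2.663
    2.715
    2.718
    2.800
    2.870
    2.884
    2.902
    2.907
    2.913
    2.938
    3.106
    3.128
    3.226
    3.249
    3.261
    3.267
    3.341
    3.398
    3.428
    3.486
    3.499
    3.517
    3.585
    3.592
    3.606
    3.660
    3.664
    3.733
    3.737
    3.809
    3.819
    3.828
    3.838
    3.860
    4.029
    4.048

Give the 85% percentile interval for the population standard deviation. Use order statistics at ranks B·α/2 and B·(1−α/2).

α = 0.15; lower rank = 40 × 0.075 = 3; upper rank = 40 × 0.925 = 37.
The 3rd smallest replicate is 2.629; the 37th is 3.838.

(2.629, 3.838)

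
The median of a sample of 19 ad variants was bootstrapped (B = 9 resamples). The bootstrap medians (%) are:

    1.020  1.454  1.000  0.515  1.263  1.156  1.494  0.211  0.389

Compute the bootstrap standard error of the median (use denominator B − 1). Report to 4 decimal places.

Bootstrap SE is the standard deviation of the 9 replicate medians.
Mean of replicates: (1.020 + 1.454 + 1.000 + 0.515 + 1.263 + 1.156 + 1.494 + 0.211 + 0.389) / 9 = 8.50200 / 9 = 0.94467
Sum of squared deviations: (+0.07533)² + (+0.50933)² + (+0.05533)² + (−0.42967)² + (+0.31833)² + (+0.21133)² + (+0.54933)² + (−0.73367)² + (−0.55567)² = 1.74757
Variance = 1.74757 / 8 = 0.21845
SE* = √0.21845

SE* = 0.4674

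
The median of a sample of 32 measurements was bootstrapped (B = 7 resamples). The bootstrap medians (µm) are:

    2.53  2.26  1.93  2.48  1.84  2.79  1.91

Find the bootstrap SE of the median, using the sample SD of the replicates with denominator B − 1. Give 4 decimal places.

SE* = 0.3672

Bootstrap SE is the standard deviation of the 7 replicate medians.
Mean of replicates: (2.53 + 2.26 + 1.93 + 2.48 + 1.84 + 2.79 + 1.91) / 7 = 15.74000 / 7 = 2.24857
Sum of squared deviations: (+0.28143)² + (+0.01143)² + (−0.31857)² + (+0.23143)² + (−0.40857)² + (+0.54143)² + (−0.33857)² = 0.80909
Variance = 0.80909 / 6 = 0.13485
SE* = √0.13485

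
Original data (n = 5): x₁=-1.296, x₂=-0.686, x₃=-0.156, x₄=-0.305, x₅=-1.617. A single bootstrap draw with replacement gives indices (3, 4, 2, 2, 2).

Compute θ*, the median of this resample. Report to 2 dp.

Resample values: -0.156, -0.305, -0.686, -0.686, -0.686.
Sorted: -0.686, -0.686, -0.686, -0.305, -0.156
Median = middle value = -0.69

θ* = -0.69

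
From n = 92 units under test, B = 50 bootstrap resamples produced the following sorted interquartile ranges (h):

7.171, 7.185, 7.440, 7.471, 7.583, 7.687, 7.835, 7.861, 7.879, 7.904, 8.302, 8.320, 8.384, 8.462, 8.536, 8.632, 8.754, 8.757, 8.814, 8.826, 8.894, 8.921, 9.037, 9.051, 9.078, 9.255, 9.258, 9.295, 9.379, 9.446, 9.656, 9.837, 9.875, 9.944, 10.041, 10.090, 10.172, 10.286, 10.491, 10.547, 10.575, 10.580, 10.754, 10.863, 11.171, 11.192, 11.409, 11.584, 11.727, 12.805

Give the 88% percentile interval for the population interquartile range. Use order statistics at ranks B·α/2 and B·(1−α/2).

(7.440, 11.409)

α = 0.12; lower rank = 50 × 0.060 = 3; upper rank = 50 × 0.940 = 47.
The 3rd smallest replicate is 7.440; the 47th is 11.409.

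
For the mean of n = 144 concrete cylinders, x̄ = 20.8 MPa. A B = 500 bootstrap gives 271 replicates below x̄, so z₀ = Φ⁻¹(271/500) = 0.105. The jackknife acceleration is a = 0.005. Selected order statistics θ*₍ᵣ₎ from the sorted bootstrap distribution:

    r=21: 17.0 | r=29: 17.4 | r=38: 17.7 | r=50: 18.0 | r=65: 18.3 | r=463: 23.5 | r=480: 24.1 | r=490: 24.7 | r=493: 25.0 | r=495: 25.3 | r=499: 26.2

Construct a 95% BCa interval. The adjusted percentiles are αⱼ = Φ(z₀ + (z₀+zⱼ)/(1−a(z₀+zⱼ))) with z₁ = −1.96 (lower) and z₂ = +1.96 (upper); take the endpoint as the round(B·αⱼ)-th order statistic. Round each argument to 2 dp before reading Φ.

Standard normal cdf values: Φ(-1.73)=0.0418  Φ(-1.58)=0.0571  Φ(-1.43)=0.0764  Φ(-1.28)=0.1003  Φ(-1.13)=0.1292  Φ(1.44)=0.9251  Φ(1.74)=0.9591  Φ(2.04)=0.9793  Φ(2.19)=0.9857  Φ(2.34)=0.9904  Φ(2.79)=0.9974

Lower: z₀ + z₁ = 0.105 + (-1.960) = -1.855; 1 − a(z₀+z₁) = 1 − (0.005)(-1.855) = 1.0093; argument = 0.105 + (-1.855)/1.0093 = -1.7330 → -1.73.
α₁ = Φ(-1.73) = 0.0418; rank = round(500 × 0.0418) = 21; θ*₍21₎ = 17.0.
Upper: z₀ + z₂ = 2.065; 1 − a(z₀+z₂) = 0.9897; argument = 2.1915 → 2.19; α₂ = 0.9857; rank = 493; θ*₍493₎ = 25.0.

(17.0, 25.0)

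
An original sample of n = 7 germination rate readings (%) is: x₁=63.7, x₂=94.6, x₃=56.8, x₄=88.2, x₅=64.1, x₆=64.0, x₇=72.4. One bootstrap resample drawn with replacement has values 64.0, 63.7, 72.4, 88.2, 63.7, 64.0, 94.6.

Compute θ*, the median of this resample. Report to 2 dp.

Sorted: 63.7, 63.7, 64.0, 64.0, 72.4, 88.2, 94.6
Median = middle value = 64.00

θ* = 64.00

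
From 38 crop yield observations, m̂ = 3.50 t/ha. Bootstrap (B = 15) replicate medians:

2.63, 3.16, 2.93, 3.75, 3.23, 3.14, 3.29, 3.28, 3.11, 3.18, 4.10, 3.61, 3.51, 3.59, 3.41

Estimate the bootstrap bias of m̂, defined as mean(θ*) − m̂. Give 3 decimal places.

bias = −0.172

mean(θ*) = (2.63 + 3.16 + 2.93 + 3.75 + 3.23 + 3.14 + 3.29 + 3.28 + 3.11 + 3.18 + 4.10 + 3.61 + 3.51 + 3.59 + 3.41) / 15 = 3.3280
bias = 3.3280 − 3.50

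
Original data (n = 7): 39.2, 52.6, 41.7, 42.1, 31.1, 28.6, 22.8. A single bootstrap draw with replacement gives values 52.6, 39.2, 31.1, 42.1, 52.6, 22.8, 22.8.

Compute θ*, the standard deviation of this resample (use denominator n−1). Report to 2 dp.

θ* = 12.60

Mean = 37.6000; sum of squared deviations = 953.1400
s² = 953.1400 / 6 = 158.8567
s = √158.8567 = 12.60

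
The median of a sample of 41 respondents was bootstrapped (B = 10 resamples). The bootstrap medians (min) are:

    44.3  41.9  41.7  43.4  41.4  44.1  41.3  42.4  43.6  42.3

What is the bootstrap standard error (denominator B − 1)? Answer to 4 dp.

Bootstrap SE is the standard deviation of the 10 replicate medians.
Mean of replicates: (44.3 + 41.9 + 41.7 + 43.4 + 41.4 + 44.1 + 41.3 + 42.4 + 43.6 + 42.3) / 10 = 426.40000 / 10 = 42.64000
Sum of squared deviations: (+1.66000)² + (−0.74000)² + (−0.94000)² + (+0.76000)² + (−1.24000)² + (+1.46000)² + (−1.34000)² + (−0.24000)² + (+0.96000)² + (−0.34000)² = 11.32400
Variance = 11.32400 / 9 = 1.25822
SE* = √1.25822

SE* = 1.1217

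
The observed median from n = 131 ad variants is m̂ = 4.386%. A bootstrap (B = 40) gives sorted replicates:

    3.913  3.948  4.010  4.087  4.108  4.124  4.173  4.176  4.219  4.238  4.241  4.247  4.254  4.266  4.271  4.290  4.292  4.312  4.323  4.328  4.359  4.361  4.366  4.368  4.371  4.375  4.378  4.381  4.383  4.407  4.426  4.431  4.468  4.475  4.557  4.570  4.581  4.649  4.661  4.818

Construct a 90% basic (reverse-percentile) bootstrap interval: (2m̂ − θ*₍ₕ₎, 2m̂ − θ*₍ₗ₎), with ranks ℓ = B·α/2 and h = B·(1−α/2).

(4.123, 4.824)

Percentile endpoints at ranks 2 and 38: θ*₍2₎ = 3.948, θ*₍38₎ = 4.649.
Basic interval reflects these around m̂:
  lower = 2 × 4.386 − 4.649 = 4.123
  upper = 2 × 4.386 − 3.948 = 4.824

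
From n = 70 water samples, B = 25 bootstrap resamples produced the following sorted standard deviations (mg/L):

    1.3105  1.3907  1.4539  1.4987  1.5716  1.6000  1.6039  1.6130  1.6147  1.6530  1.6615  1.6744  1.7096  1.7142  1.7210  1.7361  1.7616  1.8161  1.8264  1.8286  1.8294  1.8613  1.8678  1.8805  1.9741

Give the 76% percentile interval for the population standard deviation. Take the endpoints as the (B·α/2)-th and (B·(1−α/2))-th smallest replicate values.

(1.4539, 1.8613)

α = 0.24; lower rank = 25 × 0.120 = 3; upper rank = 25 × 0.880 = 22.
The 3rd smallest replicate is 1.4539; the 22nd is 1.8613.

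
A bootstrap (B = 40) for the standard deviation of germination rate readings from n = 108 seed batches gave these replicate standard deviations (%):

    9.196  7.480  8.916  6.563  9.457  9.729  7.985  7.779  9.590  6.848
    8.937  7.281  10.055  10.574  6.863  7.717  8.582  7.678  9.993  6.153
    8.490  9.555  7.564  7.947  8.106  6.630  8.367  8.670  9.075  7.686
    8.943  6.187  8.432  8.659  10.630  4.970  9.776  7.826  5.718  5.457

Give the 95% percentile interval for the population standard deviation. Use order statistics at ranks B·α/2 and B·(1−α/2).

Sorted replicates: 4.970, 5.457, 5.718, 6.153, 6.187, 6.563, 6.630, 6.848, 6.863, 7.281, 7.480, 7.564, 7.678, 7.686, 7.717, 7.779, 7.826, 7.947, 7.985, 8.106, 8.367, 8.432, 8.490, 8.582, 8.659, 8.670, 8.916, 8.937, 8.943, 9.075, 9.196, 9.457, 9.555, 9.590, 9.729, 9.776, 9.993, 10.055, 10.574, 10.630
α = 0.05; lower rank = 40 × 0.025 = 1; upper rank = 40 × 0.975 = 39.
The 1st smallest replicate is 4.970; the 39th is 10.574.

(4.970, 10.574)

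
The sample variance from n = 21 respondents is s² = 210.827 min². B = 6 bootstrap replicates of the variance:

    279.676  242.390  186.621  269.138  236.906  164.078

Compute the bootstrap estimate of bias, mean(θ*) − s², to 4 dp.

bias = +18.9745

mean(θ*) = (279.676 + 242.390 + 186.621 + 269.138 + 236.906 + 164.078) / 6 = 229.80150
bias = 229.80150 − 210.827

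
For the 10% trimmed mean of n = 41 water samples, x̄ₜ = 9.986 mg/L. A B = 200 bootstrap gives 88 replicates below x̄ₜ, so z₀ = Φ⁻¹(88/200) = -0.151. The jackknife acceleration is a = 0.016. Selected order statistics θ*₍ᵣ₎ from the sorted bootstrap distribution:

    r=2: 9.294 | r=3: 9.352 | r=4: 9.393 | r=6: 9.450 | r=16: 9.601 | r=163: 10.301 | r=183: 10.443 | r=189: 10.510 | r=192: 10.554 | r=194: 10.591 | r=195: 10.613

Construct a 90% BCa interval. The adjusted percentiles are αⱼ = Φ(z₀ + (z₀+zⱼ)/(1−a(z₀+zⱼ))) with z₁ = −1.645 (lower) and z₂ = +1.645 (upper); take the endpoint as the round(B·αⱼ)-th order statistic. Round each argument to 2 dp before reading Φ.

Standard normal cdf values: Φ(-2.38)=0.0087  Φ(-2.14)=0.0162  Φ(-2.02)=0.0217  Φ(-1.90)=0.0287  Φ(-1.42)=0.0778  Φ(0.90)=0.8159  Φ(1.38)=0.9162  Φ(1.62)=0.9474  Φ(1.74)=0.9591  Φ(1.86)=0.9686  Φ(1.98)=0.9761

(9.450, 10.443)

Lower: z₀ + z₁ = -0.151 + (-1.645) = -1.796; 1 − a(z₀+z₁) = 1 − (0.016)(-1.796) = 1.0287; argument = -0.151 + (-1.796)/1.0287 = -1.8968 → -1.90.
α₁ = Φ(-1.90) = 0.0287; rank = round(200 × 0.0287) = 6; θ*₍6₎ = 9.450.
Upper: z₀ + z₂ = 1.494; 1 − a(z₀+z₂) = 0.9761; argument = 1.3796 → 1.38; α₂ = 0.9162; rank = 183; θ*₍183₎ = 10.443.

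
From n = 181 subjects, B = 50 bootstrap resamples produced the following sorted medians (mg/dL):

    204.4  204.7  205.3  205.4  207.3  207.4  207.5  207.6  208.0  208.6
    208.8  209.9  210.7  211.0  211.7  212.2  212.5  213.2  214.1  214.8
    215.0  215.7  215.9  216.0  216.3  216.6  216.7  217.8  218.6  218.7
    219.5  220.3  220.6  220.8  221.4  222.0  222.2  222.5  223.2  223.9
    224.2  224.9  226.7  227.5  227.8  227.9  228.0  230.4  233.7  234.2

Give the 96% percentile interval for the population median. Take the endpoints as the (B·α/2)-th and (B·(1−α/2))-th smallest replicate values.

α = 0.04; lower rank = 50 × 0.020 = 1; upper rank = 50 × 0.980 = 49.
The 1st smallest replicate is 204.4; the 49th is 233.7.

(204.4, 233.7)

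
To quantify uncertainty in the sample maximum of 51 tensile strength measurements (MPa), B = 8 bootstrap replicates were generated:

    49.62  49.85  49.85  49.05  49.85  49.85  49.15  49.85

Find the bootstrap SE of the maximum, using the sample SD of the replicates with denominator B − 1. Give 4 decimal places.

SE* = 0.3399

Bootstrap SE is the standard deviation of the 8 replicate maximums.
Mean of replicates: (49.62 + 49.85 + 49.85 + 49.05 + 49.85 + 49.85 + 49.15 + 49.85) / 8 = 397.07000 / 8 = 49.63375
Sum of squared deviations: (−0.01375)² + (+0.21625)² + (+0.21625)² + (−0.58375)² + (+0.21625)² + (+0.21625)² + (−0.48375)² + (+0.21625)² = 0.80879
Variance = 0.80879 / 7 = 0.11554
SE* = √0.11554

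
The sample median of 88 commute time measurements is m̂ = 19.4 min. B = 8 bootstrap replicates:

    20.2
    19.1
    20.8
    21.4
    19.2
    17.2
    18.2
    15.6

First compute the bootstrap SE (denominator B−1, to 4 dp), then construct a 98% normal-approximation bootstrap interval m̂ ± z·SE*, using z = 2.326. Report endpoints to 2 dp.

(14.92, 23.88)

Mean of replicates = 18.9625; sum of squared deviations = 25.9187; SE* = √(25.9187/7) = 1.9242
Margin = 2.326 × 1.9242 = 4.476
Interval: 19.4 ± 4.476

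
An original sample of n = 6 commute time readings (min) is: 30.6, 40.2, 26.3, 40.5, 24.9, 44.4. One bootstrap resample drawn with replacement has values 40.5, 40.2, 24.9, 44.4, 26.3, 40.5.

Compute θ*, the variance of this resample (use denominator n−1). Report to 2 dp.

Mean = 36.1333; sum of squared deviations = 345.8933
s² = 345.8933 / 5 = 69.1787

θ* = 69.18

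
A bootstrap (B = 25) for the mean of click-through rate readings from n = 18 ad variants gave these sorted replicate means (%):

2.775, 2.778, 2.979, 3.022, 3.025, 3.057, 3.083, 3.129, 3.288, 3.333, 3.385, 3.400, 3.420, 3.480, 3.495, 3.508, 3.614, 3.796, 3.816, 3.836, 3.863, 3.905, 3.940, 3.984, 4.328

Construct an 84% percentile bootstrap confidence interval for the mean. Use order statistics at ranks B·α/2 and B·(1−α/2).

(2.778, 3.940)

α = 0.16; lower rank = 25 × 0.080 = 2; upper rank = 25 × 0.920 = 23.
The 2nd smallest replicate is 2.778; the 23rd is 3.940.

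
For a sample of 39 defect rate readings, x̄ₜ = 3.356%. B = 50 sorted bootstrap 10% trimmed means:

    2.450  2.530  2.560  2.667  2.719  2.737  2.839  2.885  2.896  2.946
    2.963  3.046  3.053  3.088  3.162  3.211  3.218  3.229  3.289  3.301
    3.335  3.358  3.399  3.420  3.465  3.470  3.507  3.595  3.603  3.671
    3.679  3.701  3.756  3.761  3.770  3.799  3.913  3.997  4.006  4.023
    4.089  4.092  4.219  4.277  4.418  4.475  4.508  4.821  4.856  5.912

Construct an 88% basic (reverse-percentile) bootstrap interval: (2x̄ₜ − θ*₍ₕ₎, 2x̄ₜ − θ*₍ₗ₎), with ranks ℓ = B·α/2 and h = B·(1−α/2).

(2.204, 4.152)

Percentile endpoints at ranks 3 and 47: θ*₍3₎ = 2.560, θ*₍47₎ = 4.508.
Basic interval reflects these around x̄ₜ:
  lower = 2 × 3.356 − 4.508 = 2.204
  upper = 2 × 3.356 − 2.560 = 4.152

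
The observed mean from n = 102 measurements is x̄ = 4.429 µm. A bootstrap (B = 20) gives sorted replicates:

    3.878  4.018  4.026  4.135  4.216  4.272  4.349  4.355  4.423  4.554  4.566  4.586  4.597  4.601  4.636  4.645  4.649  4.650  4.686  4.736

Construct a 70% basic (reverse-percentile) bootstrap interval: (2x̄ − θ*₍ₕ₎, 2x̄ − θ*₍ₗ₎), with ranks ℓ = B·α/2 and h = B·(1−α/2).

(4.209, 4.832)

Percentile endpoints at ranks 3 and 17: θ*₍3₎ = 4.026, θ*₍17₎ = 4.649.
Basic interval reflects these around x̄:
  lower = 2 × 4.429 − 4.649 = 4.209
  upper = 2 × 4.429 − 4.026 = 4.832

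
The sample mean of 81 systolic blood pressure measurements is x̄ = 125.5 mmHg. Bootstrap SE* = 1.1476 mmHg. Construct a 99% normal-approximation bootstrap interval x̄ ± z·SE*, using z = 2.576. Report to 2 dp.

(122.54, 128.46)

Margin = 2.576 × 1.1476 = 2.956
Interval: 125.5 ± 2.956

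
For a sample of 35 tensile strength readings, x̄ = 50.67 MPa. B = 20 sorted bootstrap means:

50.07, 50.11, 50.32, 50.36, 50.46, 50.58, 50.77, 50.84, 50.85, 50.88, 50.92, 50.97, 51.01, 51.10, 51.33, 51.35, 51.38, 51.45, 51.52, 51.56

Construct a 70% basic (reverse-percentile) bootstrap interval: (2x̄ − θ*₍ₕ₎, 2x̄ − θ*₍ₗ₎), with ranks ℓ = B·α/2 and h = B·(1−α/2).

Percentile endpoints at ranks 3 and 17: θ*₍3₎ = 50.32, θ*₍17₎ = 51.38.
Basic interval reflects these around x̄:
  lower = 2 × 50.67 − 51.38 = 49.96
  upper = 2 × 50.67 − 50.32 = 51.02

(49.96, 51.02)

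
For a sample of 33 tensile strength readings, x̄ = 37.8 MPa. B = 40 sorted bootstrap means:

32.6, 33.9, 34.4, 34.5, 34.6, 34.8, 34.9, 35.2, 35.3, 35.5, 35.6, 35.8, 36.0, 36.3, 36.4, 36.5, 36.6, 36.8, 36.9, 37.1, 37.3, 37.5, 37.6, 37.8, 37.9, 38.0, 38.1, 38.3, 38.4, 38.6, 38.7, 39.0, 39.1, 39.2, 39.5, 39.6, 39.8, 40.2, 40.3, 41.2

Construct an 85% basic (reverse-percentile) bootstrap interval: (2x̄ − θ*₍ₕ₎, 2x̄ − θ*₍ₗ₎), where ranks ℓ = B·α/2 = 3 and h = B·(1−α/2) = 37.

Percentile endpoints at ranks 3 and 37: θ*₍3₎ = 34.4, θ*₍37₎ = 39.8.
Basic interval reflects these around x̄:
  lower = 2 × 37.8 − 39.8 = 35.8
  upper = 2 × 37.8 − 34.4 = 41.2

(35.8, 41.2)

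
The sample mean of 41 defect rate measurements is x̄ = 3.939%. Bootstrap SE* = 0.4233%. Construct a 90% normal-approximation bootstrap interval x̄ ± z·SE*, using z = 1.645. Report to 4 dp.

(3.2427, 4.6353)

Margin = 1.645 × 0.4233 = 0.69633
Interval: 3.939 ± 0.69633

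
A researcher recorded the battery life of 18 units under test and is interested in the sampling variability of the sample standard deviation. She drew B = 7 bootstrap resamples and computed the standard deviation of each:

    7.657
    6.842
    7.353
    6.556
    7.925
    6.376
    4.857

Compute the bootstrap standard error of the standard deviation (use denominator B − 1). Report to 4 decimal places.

SE* = 1.0265

Bootstrap SE is the standard deviation of the 7 replicate standard deviations.
Mean of replicates: (7.657 + 6.842 + 7.353 + 6.556 + 7.925 + 6.376 + 4.857) / 7 = 47.56600 / 7 = 6.79514
Sum of squared deviations: (+0.86186)² + (+0.04686)² + (+0.55786)² + (−0.23914)² + (+1.12986)² + (−0.41914)² + (−1.93814)² = 6.32204
Variance = 6.32204 / 6 = 1.05367
SE* = √1.05367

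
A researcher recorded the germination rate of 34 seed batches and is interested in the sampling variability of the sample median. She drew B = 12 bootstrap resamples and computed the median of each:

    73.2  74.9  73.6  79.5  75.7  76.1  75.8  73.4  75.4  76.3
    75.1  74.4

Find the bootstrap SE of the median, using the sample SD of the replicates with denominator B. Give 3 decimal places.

SE* = 1.623

Bootstrap SE is the standard deviation of the 12 replicate medians.
Mean of replicates: (73.2 + 74.9 + 73.6 + 79.5 + 75.7 + 76.1 + 75.8 + 73.4 + 75.4 + 76.3 + 75.1 + 74.4) / 12 = 903.4000 / 12 = 75.2833
Sum of squared deviations: (−2.0833)² + (−0.3833)² + (−1.6833)² + (+4.2167)² + (+0.4167)² + (+0.8167)² + (+0.5167)² + (−1.8833)² + (+0.1167)² + (+1.0167)² + (−0.1833)² + (−0.8833)² = 31.6167
Variance = 31.6167 / 12 = 2.6347
SE* = √2.6347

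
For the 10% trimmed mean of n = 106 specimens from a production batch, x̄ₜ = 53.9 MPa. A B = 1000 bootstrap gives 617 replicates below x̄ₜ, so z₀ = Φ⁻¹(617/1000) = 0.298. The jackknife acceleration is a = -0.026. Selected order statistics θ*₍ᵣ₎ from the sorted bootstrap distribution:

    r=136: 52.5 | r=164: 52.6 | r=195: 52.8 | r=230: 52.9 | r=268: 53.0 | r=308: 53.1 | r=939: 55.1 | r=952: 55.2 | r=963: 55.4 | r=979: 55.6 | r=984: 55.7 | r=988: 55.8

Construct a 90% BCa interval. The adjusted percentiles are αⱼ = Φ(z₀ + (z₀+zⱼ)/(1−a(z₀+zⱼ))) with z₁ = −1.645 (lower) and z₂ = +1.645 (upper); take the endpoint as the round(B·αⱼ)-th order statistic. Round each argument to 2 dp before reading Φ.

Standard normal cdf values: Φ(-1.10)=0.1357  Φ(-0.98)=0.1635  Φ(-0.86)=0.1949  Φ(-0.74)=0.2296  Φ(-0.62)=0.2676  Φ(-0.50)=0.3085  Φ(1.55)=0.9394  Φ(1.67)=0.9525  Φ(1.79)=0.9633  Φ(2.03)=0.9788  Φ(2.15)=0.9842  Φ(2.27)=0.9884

Lower: z₀ + z₁ = 0.298 + (-1.645) = -1.347; 1 − a(z₀+z₁) = 1 − (-0.026)(-1.347) = 0.9650; argument = 0.298 + (-1.347)/0.9650 = -1.0979 → -1.10.
α₁ = Φ(-1.10) = 0.1357; rank = round(1000 × 0.1357) = 136; θ*₍136₎ = 52.5.
Upper: z₀ + z₂ = 1.943; 1 − a(z₀+z₂) = 1.0505; argument = 2.1476 → 2.15; α₂ = 0.9842; rank = 984; θ*₍984₎ = 55.7.

(52.5, 55.7)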